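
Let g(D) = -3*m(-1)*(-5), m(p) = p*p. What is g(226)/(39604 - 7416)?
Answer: 15/32188 ≈ 0.00046601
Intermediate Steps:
m(p) = p**2
g(D) = 15 (g(D) = -3*(-1)**2*(-5) = -3*1*(-5) = -3*(-5) = 15)
g(226)/(39604 - 7416) = 15/(39604 - 7416) = 15/32188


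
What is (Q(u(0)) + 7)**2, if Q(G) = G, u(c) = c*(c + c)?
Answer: 49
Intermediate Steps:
u(c) = 2*c**2 (u(c) = c*(2*c) = 2*c**2)
(Q(u(0)) + 7)**2 = (2*0**2 + 7)**2 = (2*0 + 7)**2 = (0 + 7)**2 = 7**2 = 49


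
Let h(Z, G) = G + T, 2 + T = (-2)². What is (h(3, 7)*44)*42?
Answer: 16632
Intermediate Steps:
T = 2 (T = -2 + (-2)² = -2 + 4 = 2)
h(Z, G) = 2 + G (h(Z, G) = G + 2 = 2 + G)
(h(3, 7)*44)*42 = ((2 + 7)*44)*42 = (9*44)*42 = 396*42 = 16632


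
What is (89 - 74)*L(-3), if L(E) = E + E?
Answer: -90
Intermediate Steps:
L(E) = 2*E
(89 - 74)*L(-3) = (89 - 74)*(2*(-3)) = 15*(-6) = -90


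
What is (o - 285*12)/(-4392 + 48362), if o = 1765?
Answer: -331/8794 ≈ -0.037639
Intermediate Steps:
(o - 285*12)/(-4392 + 48362) = (1765 - 285*12)/(-4392 + 48362) = (1765 - 3420)/43970 = -1655*1/43970 = -331/8794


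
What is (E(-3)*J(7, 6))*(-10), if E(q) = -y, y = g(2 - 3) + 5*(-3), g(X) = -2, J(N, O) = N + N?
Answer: -2380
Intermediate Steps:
J(N, O) = 2*N
y = -17 (y = -2 + 5*(-3) = -2 - 15 = -17)
E(q) = 17 (E(q) = -1*(-17) = 17)
(E(-3)*J(7, 6))*(-10) = (17*(2*7))*(-10) = (17*14)*(-10) = 238*(-10) = -2380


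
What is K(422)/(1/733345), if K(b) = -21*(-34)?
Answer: 523608330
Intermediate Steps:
K(b) = 714
K(422)/(1/733345) = 714/(1/733345) = 714*733345 = 523608330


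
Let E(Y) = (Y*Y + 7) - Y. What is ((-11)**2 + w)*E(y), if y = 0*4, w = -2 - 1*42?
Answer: 539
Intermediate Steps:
w = -44 (w = -2 - 42 = -44)
y = 0
E(Y) = 7 + Y**2 - Y (E(Y) = (Y**2 + 7) - Y = (7 + Y**2) - Y = 7 + Y**2 - Y)
((-11)**2 + w)*E(y) = ((-11)**2 - 44)*(7 + 0**2 - 1*0) = (121 - 44)*(7 + 0 + 0) = 77*7 = 539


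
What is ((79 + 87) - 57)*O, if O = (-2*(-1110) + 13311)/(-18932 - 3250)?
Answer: -564293/7394 ≈ -76.318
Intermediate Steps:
O = -5177/7394 (O = (2220 + 13311)/(-22182) = 15531*(-1/22182) = -5177/7394 ≈ -0.70016)
((79 + 87) - 57)*O = ((79 + 87) - 57)*(-5177/7394) = (166 - 57)*(-5177/7394) = 109*(-5177/7394) = -564293/7394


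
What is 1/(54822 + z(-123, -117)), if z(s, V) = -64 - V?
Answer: 1/54875 ≈ 1.8223e-5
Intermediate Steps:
1/(54822 + z(-123, -117)) = 1/(54822 + (-64 - 1*(-117))) = 1/(54822 + (-64 + 117)) = 1/(54822 + 53) = 1/54875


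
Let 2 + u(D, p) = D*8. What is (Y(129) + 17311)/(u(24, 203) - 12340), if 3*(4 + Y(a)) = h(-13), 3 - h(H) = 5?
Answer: -51919/36450 ≈ -1.4244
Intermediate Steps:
u(D, p) = -2 + 8*D (u(D, p) = -2 + D*8 = -2 + 8*D)
h(H) = -2 (h(H) = 3 - 1*5 = 3 - 5 = -2)
Y(a) = -14/3 (Y(a) = -4 + (1/3)*(-2) = -4 - 2/3 = -14/3)
(Y(129) + 17311)/(u(24, 203) - 12340) = (-14/3 + 17311)/((-2 + 8*24) - 12340) = 51919/(3*((-2 + 192) - 12340)) = 51919/(3*(190 - 12340)) = (51919/3)/(-12150) = (51919/3)*(-1/12150) = -51919/36450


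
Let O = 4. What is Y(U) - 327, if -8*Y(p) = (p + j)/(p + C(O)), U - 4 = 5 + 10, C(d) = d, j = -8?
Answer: -60179/184 ≈ -327.06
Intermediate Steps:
U = 19 (U = 4 + (5 + 10) = 4 + 15 = 19)
Y(p) = -(-8 + p)/(8*(4 + p)) (Y(p) = -(p - 8)/(8*(p + 4)) = -(-8 + p)/(8*(4 + p)))
Y(U) - 327 = (8 - 1*19)/(8*(4 + 19)) - 327 = (1/8)*(8 - 19)/23 - 327 = (1/8)*(1/23)*(-11) - 327 = -11/184 - 327 = -60179/184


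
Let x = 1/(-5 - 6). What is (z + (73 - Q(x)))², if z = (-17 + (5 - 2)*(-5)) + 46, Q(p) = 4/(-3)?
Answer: 70225/9 ≈ 7802.8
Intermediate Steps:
x = -1/11 (x = 1/(-11) = -1/11 ≈ -0.090909)
Q(p) = -4/3 (Q(p) = 4*(-⅓) = -4/3)
z = 14 (z = (-17 + 3*(-5)) + 46 = (-17 - 15) + 46 = -32 + 46 = 14)
(z + (73 - Q(x)))² = (14 + (73 - 1*(-4/3)))² = (14 + (73 + 4/3))² = (14 + 223/3)² = (265/3)² = 70225/9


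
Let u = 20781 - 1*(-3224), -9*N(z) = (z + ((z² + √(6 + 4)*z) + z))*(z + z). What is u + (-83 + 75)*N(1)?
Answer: 72031/3 + 16*√10/9 ≈ 24016.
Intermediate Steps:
N(z) = -2*z*(z² + 2*z + z*√10)/9 (N(z) = -(z + ((z² + √(6 + 4)*z) + z))*(z + z)/9 = -(z + ((z² + √10*z) + z))*2*z/9 = -(z + ((z² + z*√10) + z))*2*z/9 = -(z + (z + z² + z*√10))*2*z/9 = -(z² + 2*z + z*√10)*2*z/9 = -2*z*(z² + 2*z + z*√10)/9)
u = 24005 (u = 20781 + 3224 = 24005)
u + (-83 + 75)*N(1) = 24005 + (-83 + 75)*((2/9)*1²*(-2 - 1*1 - √10)) = 24005 - 16*(-2 - 1 - √10)/9 = 24005 - 16*(-3 - √10)/9 = 24005 - 8*(-⅔ - 2*√10/9) = 24005 + (16/3 + 16*√10/9) = 72031/3 + 16*√10/9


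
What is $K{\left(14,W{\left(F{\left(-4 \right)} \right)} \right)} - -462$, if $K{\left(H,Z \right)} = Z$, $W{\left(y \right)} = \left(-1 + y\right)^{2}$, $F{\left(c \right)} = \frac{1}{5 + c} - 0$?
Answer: $462$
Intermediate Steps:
$F{\left(c \right)} = \frac{1}{5 + c}$ ($F{\left(c \right)} = \frac{1}{5 + c} + 0 = \frac{1}{5 + c}$)
$K{\left(14,W{\left(F{\left(-4 \right)} \right)} \right)} - -462 = \left(-1 + \frac{1}{5 - 4}\right)^{2} - -462 = \left(-1 + 1^{-1}\right)^{2} + 462 = \left(-1 + 1\right)^{2} + 462 = 0^{2} + 462 = 0 + 462 = 462$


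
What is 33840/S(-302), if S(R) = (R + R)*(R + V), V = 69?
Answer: 8460/35183 ≈ 0.24046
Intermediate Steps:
S(R) = 2*R*(69 + R) (S(R) = (R + R)*(R + 69) = (2*R)*(69 + R) = 2*R*(69 + R))
33840/S(-302) = 33840/((2*(-302)*(69 - 302))) = 33840/((2*(-302)*(-233))) = 33840/140732 = 33840*(1/140732) = 8460/35183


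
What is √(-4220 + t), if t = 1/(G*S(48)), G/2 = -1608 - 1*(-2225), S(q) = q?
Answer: I*√925348362378/14808 ≈ 64.962*I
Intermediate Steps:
G = 1234 (G = 2*(-1608 - 1*(-2225)) = 2*(-1608 + 2225) = 2*617 = 1234)
t = 1/59232 (t = 1/(1234*48) = (1/1234)*(1/48) = 1/59232 ≈ 1.6883e-5)
√(-4220 + t) = √(-4220 + 1/59232) = √(-249959039/59232) = I*√925348362378/14808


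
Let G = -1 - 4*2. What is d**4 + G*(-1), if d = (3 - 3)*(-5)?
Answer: 9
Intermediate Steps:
d = 0 (d = 0*(-5) = 0)
G = -9 (G = -1 - 8 = -9)
d**4 + G*(-1) = 0**4 - 9*(-1) = 0 + 9 = 9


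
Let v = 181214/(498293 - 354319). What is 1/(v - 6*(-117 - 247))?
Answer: 71987/157310215 ≈ 0.00045761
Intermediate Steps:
v = 90607/71987 (v = 181214/143974 = 181214*(1/143974) = 90607/71987 ≈ 1.2587)
1/(v - 6*(-117 - 247)) = 1/(90607/71987 - 6*(-117 - 247)) = 1/(90607/71987 - 6*(-364)) = 1/(90607/71987 + 2184) = 1/(157310215/71987) = 71987/157310215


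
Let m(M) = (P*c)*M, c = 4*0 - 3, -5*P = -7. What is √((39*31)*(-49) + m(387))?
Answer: 2*I*√380415/5 ≈ 246.71*I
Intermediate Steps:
P = 7/5 (P = -⅕*(-7) = 7/5 ≈ 1.4000)
c = -3 (c = 0 - 3 = -3)
m(M) = -21*M/5 (m(M) = ((7/5)*(-3))*M = -21*M/5)
√((39*31)*(-49) + m(387)) = √((39*31)*(-49) - 21/5*387) = √(1209*(-49) - 8127/5) = √(-59241 - 8127/5) = √(-304332/5) = 2*I*√380415/5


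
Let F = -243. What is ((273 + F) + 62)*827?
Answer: 76084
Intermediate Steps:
((273 + F) + 62)*827 = ((273 - 243) + 62)*827 = (30 + 62)*827 = 92*827 = 76084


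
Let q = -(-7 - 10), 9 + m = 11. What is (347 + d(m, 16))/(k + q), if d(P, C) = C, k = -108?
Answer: -363/91 ≈ -3.9890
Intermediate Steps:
m = 2 (m = -9 + 11 = 2)
q = 17 (q = -1*(-17) = 17)
(347 + d(m, 16))/(k + q) = (347 + 16)/(-108 + 17) = 363/(-91) = 363*(-1/91) = -363/91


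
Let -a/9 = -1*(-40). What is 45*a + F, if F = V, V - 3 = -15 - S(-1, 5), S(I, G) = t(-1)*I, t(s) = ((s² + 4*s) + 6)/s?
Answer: -16215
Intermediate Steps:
t(s) = (6 + s² + 4*s)/s
S(I, G) = -3*I (S(I, G) = (4 - 1 + 6/(-1))*I = (4 - 1 + 6*(-1))*I = (4 - 1 - 6)*I = -3*I)
a = -360 (a = -(-9)*(-40) = -9*40 = -360)
V = -15 (V = 3 + (-15 - (-3)*(-1)) = 3 + (-15 - 1*3) = 3 + (-15 - 3) = 3 - 18 = -15)
F = -15
45*a + F = 45*(-360) - 15 = -16200 - 15 = -16215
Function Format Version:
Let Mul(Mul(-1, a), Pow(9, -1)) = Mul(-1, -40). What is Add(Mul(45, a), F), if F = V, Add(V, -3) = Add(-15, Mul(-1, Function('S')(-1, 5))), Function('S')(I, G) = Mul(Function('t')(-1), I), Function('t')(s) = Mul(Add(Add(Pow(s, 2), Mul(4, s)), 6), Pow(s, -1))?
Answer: -16215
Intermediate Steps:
Function('t')(s) = Mul(Pow(s, -1), Add(6, Pow(s, 2), Mul(4, s))) (Function('t')(s) = Mul(Add(6, Pow(s, 2), Mul(4, s)), Pow(s, -1)) = Mul(Pow(s, -1), Add(6, Pow(s, 2), Mul(4, s))))
Function('S')(I, G) = Mul(-3, I) (Function('S')(I, G) = Mul(Add(4, -1, Mul(6, Pow(-1, -1))), I) = Mul(Add(4, -1, Mul(6, -1)), I) = Mul(Add(4, -1, -6), I) = Mul(-3, I))
a = -360 (a = Mul(-9, Mul(-1, -40)) = Mul(-9, 40) = -360)
V = -15 (V = Add(3, Add(-15, Mul(-1, Mul(-3, -1)))) = Add(3, Add(-15, Mul(-1, 3))) = Add(3, Add(-15, -3)) = Add(3, -18) = -15)
F = -15
Add(Mul(45, a), F) = Add(Mul(45, -360), -15) = Add(-16200, -15) = -16215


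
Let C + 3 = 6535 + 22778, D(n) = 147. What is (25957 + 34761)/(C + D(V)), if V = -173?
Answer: 60718/29457 ≈ 2.0612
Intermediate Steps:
C = 29310 (C = -3 + (6535 + 22778) = -3 + 29313 = 29310)
(25957 + 34761)/(C + D(V)) = (25957 + 34761)/(29310 + 147) = 60718/29457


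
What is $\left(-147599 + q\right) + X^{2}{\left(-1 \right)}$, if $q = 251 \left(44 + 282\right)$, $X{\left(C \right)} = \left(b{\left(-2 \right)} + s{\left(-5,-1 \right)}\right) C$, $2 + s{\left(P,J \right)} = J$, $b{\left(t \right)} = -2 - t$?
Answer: $-65764$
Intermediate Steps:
$s{\left(P,J \right)} = -2 + J$
$X{\left(C \right)} = - 3 C$ ($X{\left(C \right)} = \left(\left(-2 - -2\right) - 3\right) C = \left(\left(-2 + 2\right) - 3\right) C = \left(0 - 3\right) C = - 3 C$)
$q = 81826$ ($q = 251 \cdot 326 = 81826$)
$\left(-147599 + q\right) + X^{2}{\left(-1 \right)} = \left(-147599 + 81826\right) + \left(\left(-3\right) \left(-1\right)\right)^{2} = -65773 + 3^{2} = -65773 + 9 = -65764$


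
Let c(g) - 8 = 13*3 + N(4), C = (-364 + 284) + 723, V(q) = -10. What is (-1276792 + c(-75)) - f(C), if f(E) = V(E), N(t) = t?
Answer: -1276731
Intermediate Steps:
C = 643 (C = -80 + 723 = 643)
f(E) = -10
c(g) = 51 (c(g) = 8 + (13*3 + 4) = 8 + (39 + 4) = 8 + 43 = 51)
(-1276792 + c(-75)) - f(C) = (-1276792 + 51) - 1*(-10) = -1276741 + 10 = -1276731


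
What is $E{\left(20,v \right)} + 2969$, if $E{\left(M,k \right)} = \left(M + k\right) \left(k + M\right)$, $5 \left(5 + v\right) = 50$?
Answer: $3594$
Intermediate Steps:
$v = 5$ ($v = -5 + \frac{1}{5} \cdot 50 = -5 + 10 = 5$)
$E{\left(M,k \right)} = \left(M + k\right)^{2}$ ($E{\left(M,k \right)} = \left(M + k\right) \left(M + k\right) = \left(M + k\right)^{2}$)
$E{\left(20,v \right)} + 2969 = \left(20 + 5\right)^{2} + 2969 = 25^{2} + 2969 = 625 + 2969 = 3594$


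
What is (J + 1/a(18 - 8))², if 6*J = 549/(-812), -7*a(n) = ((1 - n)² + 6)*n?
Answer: 8649481/593409600 ≈ 0.014576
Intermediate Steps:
a(n) = -n*(6 + (1 - n)²)/7 (a(n) = -((1 - n)² + 6)*n/7 = -(6 + (1 - n)²)*n/7 = -n*(6 + (1 - n)²)/7)
J = -183/1624 (J = (549/(-812))/6 = (549*(-1/812))/6 = (⅙)*(-549/812) = -183/1624 ≈ -0.11268)
(J + 1/a(18 - 8))² = (-183/1624 + 1/(-(18 - 8)*(6 + (-1 + (18 - 8))²)/7))² = (-183/1624 + 1/(-⅐*10*(6 + (-1 + 10)²)))² = (-183/1624 + 1/(-⅐*10*(6 + 9²)))² = (-183/1624 + 1/(-⅐*10*(6 + 81)))² = (-183/1624 + 1/(-⅐*10*87))² = (-183/1624 + 1/(-870/7))² = (-183/1624 - 7/870)² = (-2941/24360)² = 8649481/593409600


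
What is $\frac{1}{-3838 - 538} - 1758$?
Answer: $- \frac{7693009}{4376} \approx -1758.0$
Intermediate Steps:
$\frac{1}{-3838 - 538} - 1758 = \frac{1}{-4376} - 1758 = - \frac{1}{4376} - 1758 = - \frac{7693009}{4376}$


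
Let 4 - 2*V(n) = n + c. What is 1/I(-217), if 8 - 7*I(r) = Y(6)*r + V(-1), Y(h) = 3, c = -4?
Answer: 2/187 ≈ 0.010695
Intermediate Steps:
V(n) = 4 - n/2 (V(n) = 2 - (n - 4)/2 = 2 - (-4 + n)/2 = 2 + (2 - n/2) = 4 - n/2)
I(r) = 1/2 - 3*r/7 (I(r) = 8/7 - (3*r + (4 - 1/2*(-1)))/7 = 8/7 - (3*r + (4 + 1/2))/7 = 8/7 - (3*r + 9/2)/7 = 8/7 - (9/2 + 3*r)/7 = 8/7 + (-9/14 - 3*r/7) = 1/2 - 3*r/7)
1/I(-217) = 1/(1/2 - 3/7*(-217)) = 1/(1/2 + 93) = 1/(187/2) = 2/187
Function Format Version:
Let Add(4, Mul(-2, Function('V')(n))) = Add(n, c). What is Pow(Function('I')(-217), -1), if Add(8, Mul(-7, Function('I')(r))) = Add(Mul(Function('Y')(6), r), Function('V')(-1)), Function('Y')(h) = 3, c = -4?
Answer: Rational(2, 187) ≈ 0.010695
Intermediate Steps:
Function('V')(n) = Add(4, Mul(Rational(-1, 2), n)) (Function('V')(n) = Add(2, Mul(Rational(-1, 2), Add(n, -4))) = Add(2, Mul(Rational(-1, 2), Add(-4, n))) = Add(2, Add(2, Mul(Rational(-1, 2), n))) = Add(4, Mul(Rational(-1, 2), n)))
Function('I')(r) = Add(Rational(1, 2), Mul(Rational(-3, 7), r)) (Function('I')(r) = Add(Rational(8, 7), Mul(Rational(-1, 7), Add(Mul(3, r), Add(4, Mul(Rational(-1, 2), -1))))) = Add(Rational(8, 7), Mul(Rational(-1, 7), Add(Mul(3, r), Add(4, Rational(1, 2))))) = Add(Rational(8, 7), Mul(Rational(-1, 7), Add(Mul(3, r), Rational(9, 2)))) = Add(Rational(8, 7), Mul(Rational(-1, 7), Add(Rational(9, 2), Mul(3, r)))) = Add(Rational(8, 7), Add(Rational(-9, 14), Mul(Rational(-3, 7), r))) = Add(Rational(1, 2), Mul(Rational(-3, 7), r)))
Pow(Function('I')(-217), -1) = Pow(Add(Rational(1, 2), Mul(Rational(-3, 7), -217)), -1) = Pow(Add(Rational(1, 2), 93), -1) = Pow(Rational(187, 2), -1) = Rational(2, 187)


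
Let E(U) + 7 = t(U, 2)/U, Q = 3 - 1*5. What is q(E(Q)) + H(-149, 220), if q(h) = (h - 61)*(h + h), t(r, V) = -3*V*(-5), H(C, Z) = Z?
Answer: 3872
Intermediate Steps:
Q = -2 (Q = 3 - 5 = -2)
t(r, V) = 15*V
E(U) = -7 + 30/U (E(U) = -7 + (15*2)/U = -7 + 30/U)
q(h) = 2*h*(-61 + h) (q(h) = (-61 + h)*(2*h) = 2*h*(-61 + h))
q(E(Q)) + H(-149, 220) = 2*(-7 + 30/(-2))*(-61 + (-7 + 30/(-2))) + 220 = 2*(-7 + 30*(-½))*(-61 + (-7 + 30*(-½))) + 220 = 2*(-7 - 15)*(-61 + (-7 - 15)) + 220 = 2*(-22)*(-61 - 22) + 220 = 2*(-22)*(-83) + 220 = 3652 + 220 = 3872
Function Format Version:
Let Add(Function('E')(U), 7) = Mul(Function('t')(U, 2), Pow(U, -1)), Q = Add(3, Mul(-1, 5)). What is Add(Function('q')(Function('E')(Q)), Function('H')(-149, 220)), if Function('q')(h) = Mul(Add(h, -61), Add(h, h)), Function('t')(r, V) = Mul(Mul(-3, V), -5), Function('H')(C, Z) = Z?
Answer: 3872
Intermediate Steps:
Q = -2 (Q = Add(3, -5) = -2)
Function('t')(r, V) = Mul(15, V)
Function('E')(U) = Add(-7, Mul(30, Pow(U, -1))) (Function('E')(U) = Add(-7, Mul(Mul(15, 2), Pow(U, -1))) = Add(-7, Mul(30, Pow(U, -1))))
Function('q')(h) = Mul(2, h, Add(-61, h)) (Function('q')(h) = Mul(Add(-61, h), Mul(2, h)) = Mul(2, h, Add(-61, h)))
Add(Function('q')(Function('E')(Q)), Function('H')(-149, 220)) = Add(Mul(2, Add(-7, Mul(30, Pow(-2, -1))), Add(-61, Add(-7, Mul(30, Pow(-2, -1))))), 220) = Add(Mul(2, Add(-7, Mul(30, Rational(-1, 2))), Add(-61, Add(-7, Mul(30, Rational(-1, 2))))), 220) = Add(Mul(2, Add(-7, -15), Add(-61, Add(-7, -15))), 220) = Add(Mul(2, -22, Add(-61, -22)), 220) = Add(Mul(2, -22, -83), 220) = Add(3652, 220) = 3872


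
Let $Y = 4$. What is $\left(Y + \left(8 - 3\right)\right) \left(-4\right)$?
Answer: $-36$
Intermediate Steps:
$\left(Y + \left(8 - 3\right)\right) \left(-4\right) = \left(4 + \left(8 - 3\right)\right) \left(-4\right) = \left(4 + 5\right) \left(-4\right) = 9 \left(-4\right) = -36$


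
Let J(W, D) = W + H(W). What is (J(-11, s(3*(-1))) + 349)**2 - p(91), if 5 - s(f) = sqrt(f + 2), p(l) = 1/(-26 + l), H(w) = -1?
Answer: 7381984/65 ≈ 1.1357e+5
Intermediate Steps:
s(f) = 5 - sqrt(2 + f) (s(f) = 5 - sqrt(f + 2) = 5 - sqrt(2 + f))
J(W, D) = -1 + W (J(W, D) = W - 1 = -1 + W)
(J(-11, s(3*(-1))) + 349)**2 - p(91) = ((-1 - 11) + 349)**2 - 1/(-26 + 91) = (-12 + 349)**2 - 1/65 = 337**2 - 1*1/65 = 113569 - 1/65 = 7381984/65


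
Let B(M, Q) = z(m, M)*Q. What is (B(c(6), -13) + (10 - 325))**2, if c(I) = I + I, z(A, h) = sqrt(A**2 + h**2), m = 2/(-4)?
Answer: 494413/4 + 4095*sqrt(577) ≈ 2.2197e+5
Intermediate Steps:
m = -1/2 (m = 2*(-1/4) = -1/2 ≈ -0.50000)
c(I) = 2*I
B(M, Q) = Q*sqrt(1/4 + M**2) (B(M, Q) = sqrt((-1/2)**2 + M**2)*Q = sqrt(1/4 + M**2)*Q = Q*sqrt(1/4 + M**2))
(B(c(6), -13) + (10 - 325))**2 = ((1/2)*(-13)*sqrt(1 + 4*(2*6)**2) + (10 - 325))**2 = ((1/2)*(-13)*sqrt(1 + 4*12**2) - 315)**2 = ((1/2)*(-13)*sqrt(1 + 4*144) - 315)**2 = ((1/2)*(-13)*sqrt(1 + 576) - 315)**2 = ((1/2)*(-13)*sqrt(577) - 315)**2 = (-13*sqrt(577)/2 - 315)**2 = (-315 - 13*sqrt(577)/2)**2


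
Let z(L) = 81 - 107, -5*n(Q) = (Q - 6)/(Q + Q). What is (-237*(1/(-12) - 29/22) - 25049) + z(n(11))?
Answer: -1088685/44 ≈ -24743.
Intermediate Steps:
n(Q) = -(-6 + Q)/(10*Q) (n(Q) = -(Q - 6)/(5*(Q + Q)) = -(-6 + Q)/(5*(2*Q)) = -(-6 + Q)*1/(2*Q)/5 = -(-6 + Q)/(10*Q))
z(L) = -26
(-237*(1/(-12) - 29/22) - 25049) + z(n(11)) = (-237*(1/(-12) - 29/22) - 25049) - 26 = (-237*(1*(-1/12) - 29*1/22) - 25049) - 26 = (-237*(-1/12 - 29/22) - 25049) - 26 = (-237*(-185/132) - 25049) - 26 = (14615/44 - 25049) - 26 = -1087541/44 - 26 = -1088685/44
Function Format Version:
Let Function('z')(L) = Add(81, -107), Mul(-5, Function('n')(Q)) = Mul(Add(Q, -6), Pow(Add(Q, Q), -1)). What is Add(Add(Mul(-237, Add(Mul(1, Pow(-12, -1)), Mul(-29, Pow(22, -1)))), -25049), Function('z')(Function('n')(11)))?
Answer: Rational(-1088685, 44) ≈ -24743.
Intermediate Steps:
Function('n')(Q) = Mul(Rational(-1, 10), Pow(Q, -1), Add(-6, Q)) (Function('n')(Q) = Mul(Rational(-1, 5), Mul(Add(Q, -6), Pow(Add(Q, Q), -1))) = Mul(Rational(-1, 5), Mul(Add(-6, Q), Pow(Mul(2, Q), -1))) = Mul(Rational(-1, 5), Mul(Add(-6, Q), Mul(Rational(1, 2), Pow(Q, -1)))) = Mul(Rational(-1, 5), Mul(Rational(1, 2), Pow(Q, -1), Add(-6, Q))) = Mul(Rational(-1, 10), Pow(Q, -1), Add(-6, Q)))
Function('z')(L) = -26
Add(Add(Mul(-237, Add(Mul(1, Pow(-12, -1)), Mul(-29, Pow(22, -1)))), -25049), Function('z')(Function('n')(11))) = Add(Add(Mul(-237, Add(Mul(1, Pow(-12, -1)), Mul(-29, Pow(22, -1)))), -25049), -26) = Add(Add(Mul(-237, Add(Mul(1, Rational(-1, 12)), Mul(-29, Rational(1, 22)))), -25049), -26) = Add(Add(Mul(-237, Add(Rational(-1, 12), Rational(-29, 22))), -25049), -26) = Add(Add(Mul(-237, Rational(-185, 132)), -25049), -26) = Add(Add(Rational(14615, 44), -25049), -26) = Add(Rational(-1087541, 44), -26) = Rational(-1088685, 44)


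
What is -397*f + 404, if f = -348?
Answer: 138560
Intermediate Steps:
-397*f + 404 = -397*(-348) + 404 = 138156 + 404 = 138560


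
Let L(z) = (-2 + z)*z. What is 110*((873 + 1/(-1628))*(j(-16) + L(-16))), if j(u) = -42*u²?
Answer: -37179716880/37 ≈ -1.0049e+9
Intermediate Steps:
L(z) = z*(-2 + z)
110*((873 + 1/(-1628))*(j(-16) + L(-16))) = 110*((873 + 1/(-1628))*(-42*(-16)² - 16*(-2 - 16))) = 110*((873 - 1/1628)*(-42*256 - 16*(-18))) = 110*(1421243*(-10752 + 288)/1628) = 110*((1421243/1628)*(-10464)) = 110*(-3717971688/407) = -37179716880/37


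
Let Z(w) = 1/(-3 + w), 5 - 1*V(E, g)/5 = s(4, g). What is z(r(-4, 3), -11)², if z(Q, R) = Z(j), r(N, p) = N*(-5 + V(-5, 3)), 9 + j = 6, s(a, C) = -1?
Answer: 1/36 ≈ 0.027778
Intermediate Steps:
V(E, g) = 30 (V(E, g) = 25 - 5*(-1) = 25 + 5 = 30)
j = -3 (j = -9 + 6 = -3)
r(N, p) = 25*N (r(N, p) = N*(-5 + 30) = N*25 = 25*N)
z(Q, R) = -⅙ (z(Q, R) = 1/(-3 - 3) = 1/(-6) = -⅙)
z(r(-4, 3), -11)² = (-⅙)² = 1/36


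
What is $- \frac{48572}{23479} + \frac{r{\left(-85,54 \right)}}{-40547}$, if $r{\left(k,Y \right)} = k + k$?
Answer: $- \frac{1965457454}{952003013} \approx -2.0645$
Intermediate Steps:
$r{\left(k,Y \right)} = 2 k$
$- \frac{48572}{23479} + \frac{r{\left(-85,54 \right)}}{-40547} = - \frac{48572}{23479} + \frac{2 \left(-85\right)}{-40547} = \left(-48572\right) \frac{1}{23479} - - \frac{170}{40547} = - \frac{48572}{23479} + \frac{170}{40547} = - \frac{1965457454}{952003013}$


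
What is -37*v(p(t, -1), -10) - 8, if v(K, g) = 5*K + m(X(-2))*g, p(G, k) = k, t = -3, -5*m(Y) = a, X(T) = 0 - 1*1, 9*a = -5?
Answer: 1963/9 ≈ 218.11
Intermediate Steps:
a = -5/9 (a = (1/9)*(-5) = -5/9 ≈ -0.55556)
X(T) = -1 (X(T) = 0 - 1 = -1)
m(Y) = 1/9 (m(Y) = -1/5*(-5/9) = 1/9)
v(K, g) = 5*K + g/9
-37*v(p(t, -1), -10) - 8 = -37*(5*(-1) + (1/9)*(-10)) - 8 = -37*(-5 - 10/9) - 8 = -37*(-55/9) - 8 = 2035/9 - 8 = 1963/9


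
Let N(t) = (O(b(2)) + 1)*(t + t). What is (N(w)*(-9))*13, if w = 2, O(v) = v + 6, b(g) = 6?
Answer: -6084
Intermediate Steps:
O(v) = 6 + v
N(t) = 26*t (N(t) = ((6 + 6) + 1)*(t + t) = (12 + 1)*(2*t) = 13*(2*t) = 26*t)
(N(w)*(-9))*13 = ((26*2)*(-9))*13 = (52*(-9))*13 = -468*13 = -6084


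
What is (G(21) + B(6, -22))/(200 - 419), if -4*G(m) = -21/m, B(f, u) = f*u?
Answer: 527/876 ≈ 0.60160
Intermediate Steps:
G(m) = 21/(4*m) (G(m) = -(-21)/(4*m) = 21/(4*m))
(G(21) + B(6, -22))/(200 - 419) = ((21/4)/21 + 6*(-22))/(200 - 419) = ((21/4)*(1/21) - 132)/(-219) = (¼ - 132)*(-1/219) = -527/4*(-1/219) = 527/876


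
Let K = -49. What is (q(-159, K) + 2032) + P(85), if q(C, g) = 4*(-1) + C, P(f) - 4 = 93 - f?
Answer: 1881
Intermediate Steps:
P(f) = 97 - f (P(f) = 4 + (93 - f) = 97 - f)
q(C, g) = -4 + C
(q(-159, K) + 2032) + P(85) = ((-4 - 159) + 2032) + (97 - 1*85) = (-163 + 2032) + (97 - 85) = 1869 + 12 = 1881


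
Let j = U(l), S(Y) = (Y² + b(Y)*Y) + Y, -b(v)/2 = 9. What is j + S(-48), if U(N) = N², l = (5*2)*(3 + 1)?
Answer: 4720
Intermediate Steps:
b(v) = -18 (b(v) = -2*9 = -18)
l = 40 (l = 10*4 = 40)
S(Y) = Y² - 17*Y (S(Y) = (Y² - 18*Y) + Y = Y² - 17*Y)
j = 1600 (j = 40² = 1600)
j + S(-48) = 1600 - 48*(-17 - 48) = 1600 - 48*(-65) = 1600 + 3120 = 4720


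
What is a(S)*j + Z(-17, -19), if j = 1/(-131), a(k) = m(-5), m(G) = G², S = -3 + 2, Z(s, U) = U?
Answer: -2514/131 ≈ -19.191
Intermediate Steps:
S = -1
a(k) = 25 (a(k) = (-5)² = 25)
j = -1/131 ≈ -0.0076336
a(S)*j + Z(-17, -19) = 25*(-1/131) - 19 = -25/131 - 19 = -2514/131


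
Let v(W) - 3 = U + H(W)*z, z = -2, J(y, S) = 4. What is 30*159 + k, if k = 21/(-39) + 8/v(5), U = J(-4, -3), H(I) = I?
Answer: 185905/39 ≈ 4766.8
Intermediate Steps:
U = 4
v(W) = 7 - 2*W (v(W) = 3 + (4 + W*(-2)) = 3 + (4 - 2*W) = 7 - 2*W)
k = -125/39 (k = 21/(-39) + 8/(7 - 2*5) = 21*(-1/39) + 8/(7 - 10) = -7/13 + 8/(-3) = -7/13 + 8*(-⅓) = -7/13 - 8/3 = -125/39 ≈ -3.2051)
30*159 + k = 30*159 - 125/39 = 4770 - 125/39 = 185905/39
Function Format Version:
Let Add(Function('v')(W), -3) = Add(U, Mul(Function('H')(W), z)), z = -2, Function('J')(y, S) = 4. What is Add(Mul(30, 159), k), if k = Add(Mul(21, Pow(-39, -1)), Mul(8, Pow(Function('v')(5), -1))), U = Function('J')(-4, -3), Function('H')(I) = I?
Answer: Rational(185905, 39) ≈ 4766.8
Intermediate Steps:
U = 4
Function('v')(W) = Add(7, Mul(-2, W)) (Function('v')(W) = Add(3, Add(4, Mul(W, -2))) = Add(3, Add(4, Mul(-2, W))) = Add(7, Mul(-2, W)))
k = Rational(-125, 39) (k = Add(Mul(21, Pow(-39, -1)), Mul(8, Pow(Add(7, Mul(-2, 5)), -1))) = Add(Mul(21, Rational(-1, 39)), Mul(8, Pow(Add(7, -10), -1))) = Add(Rational(-7, 13), Mul(8, Pow(-3, -1))) = Add(Rational(-7, 13), Mul(8, Rational(-1, 3))) = Add(Rational(-7, 13), Rational(-8, 3)) = Rational(-125, 39) ≈ -3.2051)
Add(Mul(30, 159), k) = Add(Mul(30, 159), Rational(-125, 39)) = Add(4770, Rational(-125, 39)) = Rational(185905, 39)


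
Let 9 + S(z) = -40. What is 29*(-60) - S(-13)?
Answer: -1691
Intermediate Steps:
S(z) = -49 (S(z) = -9 - 40 = -49)
29*(-60) - S(-13) = 29*(-60) - 1*(-49) = -1740 + 49 = -1691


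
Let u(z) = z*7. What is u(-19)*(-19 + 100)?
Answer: -10773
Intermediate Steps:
u(z) = 7*z
u(-19)*(-19 + 100) = (7*(-19))*(-19 + 100) = -133*81 = -10773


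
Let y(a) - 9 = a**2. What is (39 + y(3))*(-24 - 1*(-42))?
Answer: 1026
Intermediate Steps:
y(a) = 9 + a**2
(39 + y(3))*(-24 - 1*(-42)) = (39 + (9 + 3**2))*(-24 - 1*(-42)) = (39 + (9 + 9))*(-24 + 42) = (39 + 18)*18 = 57*18 = 1026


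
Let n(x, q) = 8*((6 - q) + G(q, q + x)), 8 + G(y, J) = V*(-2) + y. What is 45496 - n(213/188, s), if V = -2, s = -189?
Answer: 45480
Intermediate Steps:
G(y, J) = -4 + y (G(y, J) = -8 + (-2*(-2) + y) = -8 + (4 + y) = -4 + y)
n(x, q) = 16 (n(x, q) = 8*((6 - q) + (-4 + q)) = 8*2 = 16)
45496 - n(213/188, s) = 45496 - 1*16 = 45496 - 16 = 45480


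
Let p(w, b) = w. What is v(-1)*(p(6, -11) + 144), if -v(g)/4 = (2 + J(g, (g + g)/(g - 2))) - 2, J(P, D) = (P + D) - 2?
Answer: 1400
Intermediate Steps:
J(P, D) = -2 + D + P (J(P, D) = (D + P) - 2 = -2 + D + P)
v(g) = 8 - 4*g - 8*g/(-2 + g) (v(g) = -4*((2 + (-2 + (g + g)/(g - 2) + g)) - 2) = -4*((2 + (-2 + (2*g)/(-2 + g) + g)) - 2) = -4*((2 + (-2 + 2*g/(-2 + g) + g)) - 2) = -4*((2 + (-2 + g + 2*g/(-2 + g))) - 2) = -4*((g + 2*g/(-2 + g)) - 2) = -4*(-2 + g + 2*g/(-2 + g)) = 8 - 4*g - 8*g/(-2 + g))
v(-1)*(p(6, -11) + 144) = (4*(-4 - 1*(-1)² + 2*(-1))/(-2 - 1))*(6 + 144) = (4*(-4 - 1*1 - 2)/(-3))*150 = (4*(-⅓)*(-4 - 1 - 2))*150 = (4*(-⅓)*(-7))*150 = (28/3)*150 = 1400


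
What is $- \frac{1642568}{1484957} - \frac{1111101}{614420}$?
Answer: $- \frac{2659163838217}{912387279940} \approx -2.9145$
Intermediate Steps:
$- \frac{1642568}{1484957} - \frac{1111101}{614420} = - \frac{2659163838217}{912387279940}$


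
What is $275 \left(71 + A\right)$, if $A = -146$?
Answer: $-20625$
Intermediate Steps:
$275 \left(71 + A\right) = 275 \left(71 - 146\right) = 275 \left(-75\right) = -20625$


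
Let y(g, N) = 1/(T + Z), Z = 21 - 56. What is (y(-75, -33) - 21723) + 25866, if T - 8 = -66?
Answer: 385298/93 ≈ 4143.0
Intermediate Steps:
T = -58 (T = 8 - 66 = -58)
Z = -35
y(g, N) = -1/93 (y(g, N) = 1/(-58 - 35) = 1/(-93) = -1/93)
(y(-75, -33) - 21723) + 25866 = (-1/93 - 21723) + 25866 = -2020240/93 + 25866 = 385298/93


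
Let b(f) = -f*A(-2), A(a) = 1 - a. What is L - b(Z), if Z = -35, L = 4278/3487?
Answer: -361857/3487 ≈ -103.77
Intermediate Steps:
L = 4278/3487 (L = 4278*(1/3487) = 4278/3487 ≈ 1.2268)
b(f) = -3*f (b(f) = -f*(1 - 1*(-2)) = -f*(1 + 2) = -f*3 = -3*f)
L - b(Z) = 4278/3487 - (-3)*(-35) = 4278/3487 - 1*105 = 4278/3487 - 105 = -361857/3487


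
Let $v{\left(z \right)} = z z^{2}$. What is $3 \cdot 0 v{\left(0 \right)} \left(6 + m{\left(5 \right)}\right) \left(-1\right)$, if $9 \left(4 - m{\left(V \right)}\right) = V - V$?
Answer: $0$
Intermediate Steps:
$m{\left(V \right)} = 4$ ($m{\left(V \right)} = 4 - \frac{V - V}{9} = 4 - 0 = 4 + 0 = 4$)
$v{\left(z \right)} = z^{3}$
$3 \cdot 0 v{\left(0 \right)} \left(6 + m{\left(5 \right)}\right) \left(-1\right) = 3 \cdot 0 \cdot 0^{3} \left(6 + 4\right) \left(-1\right) = 0 \cdot 0 \cdot 10 \left(-1\right) = 0 \left(-10\right) = 0$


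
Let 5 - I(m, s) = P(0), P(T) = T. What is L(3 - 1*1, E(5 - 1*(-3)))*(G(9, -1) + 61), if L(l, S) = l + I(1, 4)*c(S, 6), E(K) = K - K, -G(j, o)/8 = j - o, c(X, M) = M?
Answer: -608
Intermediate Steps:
I(m, s) = 5 (I(m, s) = 5 - 1*0 = 5 + 0 = 5)
G(j, o) = -8*j + 8*o (G(j, o) = -8*(j - o) = -8*j + 8*o)
E(K) = 0
L(l, S) = 30 + l (L(l, S) = l + 5*6 = l + 30 = 30 + l)
L(3 - 1*1, E(5 - 1*(-3)))*(G(9, -1) + 61) = (30 + (3 - 1*1))*((-8*9 + 8*(-1)) + 61) = (30 + (3 - 1))*((-72 - 8) + 61) = (30 + 2)*(-80 + 61) = 32*(-19) = -608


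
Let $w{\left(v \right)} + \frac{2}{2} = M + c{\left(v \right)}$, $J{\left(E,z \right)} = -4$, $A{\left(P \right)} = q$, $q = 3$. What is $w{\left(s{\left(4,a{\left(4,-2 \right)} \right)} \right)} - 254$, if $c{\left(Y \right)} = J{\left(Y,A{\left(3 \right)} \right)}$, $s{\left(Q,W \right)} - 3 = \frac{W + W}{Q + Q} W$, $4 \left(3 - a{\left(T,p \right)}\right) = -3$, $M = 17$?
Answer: $-242$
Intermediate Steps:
$A{\left(P \right)} = 3$
$a{\left(T,p \right)} = \frac{15}{4}$ ($a{\left(T,p \right)} = 3 - - \frac{3}{4} = 3 + \frac{3}{4} = \frac{15}{4}$)
$s{\left(Q,W \right)} = 3 + \frac{W^{2}}{Q}$ ($s{\left(Q,W \right)} = 3 + \frac{W + W}{Q + Q} W = 3 + \frac{2 W}{2 Q} W = 3 + 2 W \frac{1}{2 Q} W = 3 + \frac{W}{Q} W = 3 + \frac{W^{2}}{Q}$)
$c{\left(Y \right)} = -4$
$w{\left(v \right)} = 12$ ($w{\left(v \right)} = -1 + \left(17 - 4\right) = -1 + 13 = 12$)
$w{\left(s{\left(4,a{\left(4,-2 \right)} \right)} \right)} - 254 = 12 - 254 = -242$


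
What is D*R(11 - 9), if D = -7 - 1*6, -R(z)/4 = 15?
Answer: 780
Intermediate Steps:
R(z) = -60 (R(z) = -4*15 = -60)
D = -13 (D = -7 - 6 = -13)
D*R(11 - 9) = -13*(-60) = 780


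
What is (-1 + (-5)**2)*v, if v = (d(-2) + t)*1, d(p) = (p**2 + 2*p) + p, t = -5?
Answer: -168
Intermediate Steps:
d(p) = p**2 + 3*p
v = -7 (v = (-2*(3 - 2) - 5)*1 = (-2*1 - 5)*1 = (-2 - 5)*1 = -7*1 = -7)
(-1 + (-5)**2)*v = (-1 + (-5)**2)*(-7) = (-1 + 25)*(-7) = 24*(-7) = -168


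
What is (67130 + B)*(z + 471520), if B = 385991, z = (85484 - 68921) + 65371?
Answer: 250781629934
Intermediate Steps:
z = 81934 (z = 16563 + 65371 = 81934)
(67130 + B)*(z + 471520) = (67130 + 385991)*(81934 + 471520) = 453121*553454 = 250781629934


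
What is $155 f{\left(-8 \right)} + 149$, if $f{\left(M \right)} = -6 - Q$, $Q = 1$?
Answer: $-936$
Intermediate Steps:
$f{\left(M \right)} = -7$ ($f{\left(M \right)} = -6 - 1 = -7$)
$155 f{\left(-8 \right)} + 149 = 155 \left(-7\right) + 149 = -1085 + 149 = -936$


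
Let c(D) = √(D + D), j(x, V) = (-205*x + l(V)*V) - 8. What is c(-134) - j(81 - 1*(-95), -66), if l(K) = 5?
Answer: 36418 + 2*I*√67 ≈ 36418.0 + 16.371*I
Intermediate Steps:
j(x, V) = -8 - 205*x + 5*V (j(x, V) = (-205*x + 5*V) - 8 = -8 - 205*x + 5*V)
c(D) = √2*√D (c(D) = √(2*D) = √2*√D)
c(-134) - j(81 - 1*(-95), -66) = √2*√(-134) - (-8 - 205*(81 - 1*(-95)) + 5*(-66)) = √2*(I*√134) - (-8 - 205*(81 + 95) - 330) = 2*I*√67 - (-8 - 205*176 - 330) = 2*I*√67 - (-8 - 36080 - 330) = 2*I*√67 - 1*(-36418) = 2*I*√67 + 36418 = 36418 + 2*I*√67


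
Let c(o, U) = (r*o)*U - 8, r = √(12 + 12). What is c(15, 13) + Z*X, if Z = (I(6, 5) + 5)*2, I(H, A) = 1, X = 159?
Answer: 1900 + 390*√6 ≈ 2855.3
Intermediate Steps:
r = 2*√6 (r = √24 = 2*√6 ≈ 4.8990)
c(o, U) = -8 + 2*U*o*√6 (c(o, U) = ((2*√6)*o)*U - 8 = (2*o*√6)*U - 8 = 2*U*o*√6 - 8 = -8 + 2*U*o*√6)
Z = 12 (Z = (1 + 5)*2 = 6*2 = 12)
c(15, 13) + Z*X = (-8 + 2*13*15*√6) + 12*159 = (-8 + 390*√6) + 1908 = 1900 + 390*√6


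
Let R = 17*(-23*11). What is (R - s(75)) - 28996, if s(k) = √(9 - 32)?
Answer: -33297 - I*√23 ≈ -33297.0 - 4.7958*I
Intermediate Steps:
s(k) = I*√23 (s(k) = √(-23) = I*√23)
R = -4301 (R = 17*(-253) = -4301)
(R - s(75)) - 28996 = (-4301 - I*√23) - 28996 = -33297 - I*√23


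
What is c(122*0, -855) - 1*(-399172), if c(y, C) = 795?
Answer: 399967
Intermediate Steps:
c(122*0, -855) - 1*(-399172) = 795 - 1*(-399172) = 795 + 399172 = 399967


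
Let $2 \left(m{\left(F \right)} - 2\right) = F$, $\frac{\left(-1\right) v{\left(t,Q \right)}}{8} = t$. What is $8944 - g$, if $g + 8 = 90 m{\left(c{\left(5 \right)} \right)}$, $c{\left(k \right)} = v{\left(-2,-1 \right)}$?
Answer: $8052$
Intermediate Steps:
$v{\left(t,Q \right)} = - 8 t$
$c{\left(k \right)} = 16$ ($c{\left(k \right)} = \left(-8\right) \left(-2\right) = 16$)
$m{\left(F \right)} = 2 + \frac{F}{2}$
$g = 892$ ($g = -8 + 90 \left(2 + \frac{1}{2} \cdot 16\right) = -8 + 90 \left(2 + 8\right) = -8 + 90 \cdot 10 = -8 + 900 = 892$)
$8944 - g = 8944 - 892 = 8052$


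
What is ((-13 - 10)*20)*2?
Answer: -920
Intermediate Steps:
((-13 - 10)*20)*2 = -23*20*2 = -460*2 = -920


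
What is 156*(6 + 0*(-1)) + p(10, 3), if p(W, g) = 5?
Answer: 941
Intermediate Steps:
156*(6 + 0*(-1)) + p(10, 3) = 156*(6 + 0*(-1)) + 5 = 156*(6 + 0) + 5 = 156*6 + 5 = 936 + 5 = 941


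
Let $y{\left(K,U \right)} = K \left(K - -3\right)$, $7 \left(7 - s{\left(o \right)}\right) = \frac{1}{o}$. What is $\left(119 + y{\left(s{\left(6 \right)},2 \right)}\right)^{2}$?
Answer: $\frac{110677978489}{3111696} \approx 35568.0$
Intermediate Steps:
$s{\left(o \right)} = 7 - \frac{1}{7 o}$
$y{\left(K,U \right)} = K \left(3 + K\right)$ ($y{\left(K,U \right)} = K \left(K + 3\right) = K \left(3 + K\right)$)
$\left(119 + y{\left(s{\left(6 \right)},2 \right)}\right)^{2} = \left(119 + \left(7 - \frac{1}{7 \cdot 6}\right) \left(3 + \left(7 - \frac{1}{7 \cdot 6}\right)\right)\right)^{2} = \left(119 + \left(7 - \frac{1}{42}\right) \left(3 + \left(7 - \frac{1}{42}\right)\right)\right)^{2} = \left(119 + \frac{293 \left(3 + \frac{293}{42}\right)}{42}\right)^{2} = \left(119 + \frac{293}{42} \cdot \frac{419}{42}\right)^{2} = \left(119 + \frac{122767}{1764}\right)^{2} = \left(\frac{332683}{1764}\right)^{2} = \frac{110677978489}{3111696}$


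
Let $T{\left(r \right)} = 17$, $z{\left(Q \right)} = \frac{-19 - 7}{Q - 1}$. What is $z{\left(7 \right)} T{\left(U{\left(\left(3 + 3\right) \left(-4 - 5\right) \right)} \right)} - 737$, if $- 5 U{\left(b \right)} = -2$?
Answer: $- \frac{2432}{3} \approx -810.67$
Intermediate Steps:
$z{\left(Q \right)} = - \frac{26}{-1 + Q}$
$U{\left(b \right)} = \frac{2}{5}$ ($U{\left(b \right)} = \left(- \frac{1}{5}\right) \left(-2\right) = \frac{2}{5}$)
$z{\left(7 \right)} T{\left(U{\left(\left(3 + 3\right) \left(-4 - 5\right) \right)} \right)} - 737 = - \frac{26}{-1 + 7} \cdot 17 - 737 = - \frac{26}{6} \cdot 17 - 737 = \left(-26\right) \frac{1}{6} \cdot 17 - 737 = \left(- \frac{13}{3}\right) 17 - 737 = - \frac{221}{3} - 737 = - \frac{2432}{3}$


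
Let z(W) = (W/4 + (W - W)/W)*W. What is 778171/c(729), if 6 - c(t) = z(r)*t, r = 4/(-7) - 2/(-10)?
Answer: -3813037900/93801 ≈ -40650.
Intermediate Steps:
r = -13/35 (r = 4*(-⅐) - 2*(-⅒) = -4/7 + ⅕ = -13/35 ≈ -0.37143)
z(W) = W²/4 (z(W) = (W*(¼) + 0/W)*W = (W/4 + 0)*W = (W/4)*W = W²/4)
c(t) = 6 - 169*t/4900 (c(t) = 6 - (-13/35)²/4*t = 6 - (¼)*(169/1225)*t = 6 - 169*t/4900)
778171/c(729) = 778171/(6 - 169/4900*729) = 778171/(6 - 123201/4900) = 778171/(-93801/4900) = 778171*(-4900/93801) = -3813037900/93801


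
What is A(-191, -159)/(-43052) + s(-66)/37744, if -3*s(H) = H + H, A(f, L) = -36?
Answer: 203317/101559668 ≈ 0.0020019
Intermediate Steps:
s(H) = -2*H/3 (s(H) = -(H + H)/3 = -2*H/3)
A(-191, -159)/(-43052) + s(-66)/37744 = -36/(-43052) - ⅔*(-66)/37744 = -36*(-1/43052) + 44*(1/37744) = 9/10763 + 11/9436 = 203317/101559668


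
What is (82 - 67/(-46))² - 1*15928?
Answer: -18965727/2116 ≈ -8963.0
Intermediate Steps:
(82 - 67/(-46))² - 1*15928 = (82 - 67*(-1/46))² - 15928 = (82 + 67/46)² - 15928 = (3839/46)² - 15928 = 14737921/2116 - 15928 = -18965727/2116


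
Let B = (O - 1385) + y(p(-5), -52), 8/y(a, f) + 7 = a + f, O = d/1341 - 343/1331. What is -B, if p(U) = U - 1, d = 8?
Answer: 160726496218/116016615 ≈ 1385.4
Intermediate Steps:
p(U) = -1 + U
O = -449315/1784871 (O = 8/1341 - 343/1331 = -449315/1784871 ≈ -0.25174)
y(a, f) = 8/(-7 + a + f) (y(a, f) = 8/(-7 + (a + f)) = 8/(-7 + a + f))
B = -160726496218/116016615 (B = (-449315/1784871 - 1385) + 8/(-7 + (-1 - 5) - 52) = -2472495650/1784871 + 8/(-7 - 6 - 52) = -2472495650/1784871 + 8/(-65) = -2472495650/1784871 + 8*(-1/65) = -2472495650/1784871 - 8/65 = -160726496218/116016615 ≈ -1385.4)
-B = -1*(-160726496218/116016615) = 160726496218/116016615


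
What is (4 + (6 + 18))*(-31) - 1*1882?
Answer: -2750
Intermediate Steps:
(4 + (6 + 18))*(-31) - 1*1882 = (4 + 24)*(-31) - 1882 = 28*(-31) - 1882 = -868 - 1882 = -2750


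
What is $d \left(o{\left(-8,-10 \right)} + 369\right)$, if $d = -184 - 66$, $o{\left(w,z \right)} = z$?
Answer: $-89750$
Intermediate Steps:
$d = -250$ ($d = -184 - 66 = -250$)
$d \left(o{\left(-8,-10 \right)} + 369\right) = - 250 \left(-10 + 369\right) = \left(-250\right) 359 = -89750$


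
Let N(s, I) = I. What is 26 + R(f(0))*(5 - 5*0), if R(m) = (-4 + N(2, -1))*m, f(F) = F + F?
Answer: 26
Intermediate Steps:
f(F) = 2*F
R(m) = -5*m (R(m) = (-4 - 1)*m = -5*m)
26 + R(f(0))*(5 - 5*0) = 26 + (-10*0)*(5 - 5*0) = 26 + (-5*0)*(5 + 0) = 26 + 0*5 = 26 + 0 = 26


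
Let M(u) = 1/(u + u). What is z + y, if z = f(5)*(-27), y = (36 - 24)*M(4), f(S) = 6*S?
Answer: -1617/2 ≈ -808.50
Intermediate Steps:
M(u) = 1/(2*u)
y = 3/2 (y = (36 - 24)*((1/2)/4) = 12*((1/2)*(1/4)) = 12*(1/8) = 3/2 ≈ 1.5000)
z = -810 (z = (6*5)*(-27) = 30*(-27) = -810)
z + y = -810 + 3/2 = -1617/2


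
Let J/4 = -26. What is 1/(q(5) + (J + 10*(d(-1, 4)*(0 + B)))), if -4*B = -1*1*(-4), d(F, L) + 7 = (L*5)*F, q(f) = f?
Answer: 1/171 ≈ 0.0058480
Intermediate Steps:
J = -104 (J = 4*(-26) = -104)
d(F, L) = -7 + 5*F*L (d(F, L) = -7 + (L*5)*F = -7 + (5*L)*F = -7 + 5*F*L)
B = -1 (B = -(-1*1)*(-4)/4 = -(-1)*(-4)/4 = -¼*4 = -1)
1/(q(5) + (J + 10*(d(-1, 4)*(0 + B)))) = 1/(5 + (-104 + 10*((-7 + 5*(-1)*4)*(0 - 1)))) = 1/(5 + (-104 + 10*((-7 - 20)*(-1)))) = 1/(5 + (-104 + 10*(-27*(-1)))) = 1/(5 + (-104 + 10*27)) = 1/(5 + (-104 + 270)) = 1/(5 + 166) = 1/171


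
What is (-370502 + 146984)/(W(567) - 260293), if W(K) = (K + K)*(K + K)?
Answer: -223518/1025663 ≈ -0.21793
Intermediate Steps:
W(K) = 4*K² (W(K) = (2*K)*(2*K) = 4*K²)
(-370502 + 146984)/(W(567) - 260293) = (-370502 + 146984)/(4*567² - 260293) = -223518/(4*321489 - 260293) = -223518/(1285956 - 260293) = -223518/1025663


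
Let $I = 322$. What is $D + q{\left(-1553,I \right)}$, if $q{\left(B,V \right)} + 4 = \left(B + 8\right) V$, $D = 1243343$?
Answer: $745849$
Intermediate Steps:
$q{\left(B,V \right)} = -4 + V \left(8 + B\right)$ ($q{\left(B,V \right)} = -4 + \left(B + 8\right) V = -4 + \left(8 + B\right) V = -4 + V \left(8 + B\right)$)
$D + q{\left(-1553,I \right)} = 1243343 - 497494 = 745849$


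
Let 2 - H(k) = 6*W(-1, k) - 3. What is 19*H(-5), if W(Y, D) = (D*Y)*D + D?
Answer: 3515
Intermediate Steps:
W(Y, D) = D + Y*D**2 (W(Y, D) = Y*D**2 + D = D + Y*D**2)
H(k) = 5 - 6*k*(1 - k) (H(k) = 2 - (6*(k*(1 + k*(-1))) - 3) = 2 - (6*(k*(1 - k)) - 3) = 2 - (6*k*(1 - k) - 3) = 2 - (-3 + 6*k*(1 - k)) = 2 + (3 - 6*k*(1 - k)) = 5 - 6*k*(1 - k))
19*H(-5) = 19*(5 + 6*(-5)*(-1 - 5)) = 19*(5 + 6*(-5)*(-6)) = 19*(5 + 180) = 19*185 = 3515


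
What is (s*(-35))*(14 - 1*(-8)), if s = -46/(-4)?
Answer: -8855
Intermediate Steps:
s = 23/2 (s = -46*(-¼) = 23/2 ≈ 11.500)
(s*(-35))*(14 - 1*(-8)) = ((23/2)*(-35))*(14 - 1*(-8)) = -805*(14 + 8)/2 = -805/2*22 = -8855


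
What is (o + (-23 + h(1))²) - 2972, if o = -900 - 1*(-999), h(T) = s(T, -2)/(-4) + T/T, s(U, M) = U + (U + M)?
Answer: -2389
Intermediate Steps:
s(U, M) = M + 2*U (s(U, M) = U + (M + U) = M + 2*U)
h(T) = 3/2 - T/2 (h(T) = (-2 + 2*T)/(-4) + T/T = (-2 + 2*T)*(-¼) + 1 = (½ - T/2) + 1 = 3/2 - T/2)
o = 99 (o = -900 + 999 = 99)
(o + (-23 + h(1))²) - 2972 = (99 + (-23 + (3/2 - ½*1))²) - 2972 = (99 + (-23 + (3/2 - ½))²) - 2972 = (99 + (-23 + 1)²) - 2972 = (99 + (-22)²) - 2972 = (99 + 484) - 2972 = 583 - 2972 = -2389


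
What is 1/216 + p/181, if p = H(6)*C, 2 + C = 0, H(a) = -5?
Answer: 2341/39096 ≈ 0.059878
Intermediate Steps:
C = -2 (C = -2 + 0 = -2)
p = 10 (p = -5*(-2) = 10)
1/216 + p/181 = 1/216 + 10/181 = 2341/39096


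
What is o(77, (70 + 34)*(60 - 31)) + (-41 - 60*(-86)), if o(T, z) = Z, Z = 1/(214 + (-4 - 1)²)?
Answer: 1223442/239 ≈ 5119.0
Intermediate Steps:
Z = 1/239 (Z = 1/(214 + (-5)²) = 1/(214 + 25) = 1/239 ≈ 0.0041841)
o(T, z) = 1/239
o(77, (70 + 34)*(60 - 31)) + (-41 - 60*(-86)) = 1/239 + (-41 - 60*(-86)) = 1/239 + (-41 + 5160) = 1/239 + 5119 = 1223442/239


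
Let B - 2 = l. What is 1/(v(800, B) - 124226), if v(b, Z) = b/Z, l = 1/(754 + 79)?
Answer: -1667/206418342 ≈ -8.0758e-6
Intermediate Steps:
l = 1/833 ≈ 0.0012005
B = 1667/833 (B = 2 + 1/833 = 1667/833 ≈ 2.0012)
1/(v(800, B) - 124226) = 1/(800/(1667/833) - 124226) = 1/(800*(833/1667) - 124226) = 1/(666400/1667 - 124226) = 1/(-206418342/1667) = -1667/206418342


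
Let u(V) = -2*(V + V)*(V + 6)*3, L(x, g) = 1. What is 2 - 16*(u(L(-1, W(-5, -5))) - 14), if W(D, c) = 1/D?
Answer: 1570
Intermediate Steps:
u(V) = -12*V*(6 + V) (u(V) = -2*2*V*(6 + V)*3 = -4*V*(6 + V)*3 = -12*V*(6 + V))
2 - 16*(u(L(-1, W(-5, -5))) - 14) = 2 - 16*(-12*1*(6 + 1) - 14) = 2 - 16*(-12*1*7 - 14) = 2 - 16*(-84 - 14) = 2 - 16*(-98) = 2 + 1568 = 1570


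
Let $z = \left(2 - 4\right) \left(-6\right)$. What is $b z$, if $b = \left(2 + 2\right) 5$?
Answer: $240$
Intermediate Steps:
$z = 12$ ($z = \left(-2\right) \left(-6\right) = 12$)
$b = 20$ ($b = 4 \cdot 5 = 20$)
$b z = 20 \cdot 12 = 240$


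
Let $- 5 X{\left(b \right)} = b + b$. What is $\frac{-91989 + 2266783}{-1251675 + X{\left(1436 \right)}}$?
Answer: $- \frac{10873970}{6261247} \approx -1.7367$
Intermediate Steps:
$X{\left(b \right)} = - \frac{2 b}{5}$ ($X{\left(b \right)} = - \frac{b + b}{5} = - \frac{2 b}{5}$)
$\frac{-91989 + 2266783}{-1251675 + X{\left(1436 \right)}} = \frac{-91989 + 2266783}{-1251675 - \frac{2872}{5}} = \frac{2174794}{-1251675 - \frac{2872}{5}} = \frac{2174794}{- \frac{6261247}{5}} = 2174794 \left(- \frac{5}{6261247}\right) = - \frac{10873970}{6261247}$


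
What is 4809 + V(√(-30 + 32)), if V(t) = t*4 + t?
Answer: 4809 + 5*√2 ≈ 4816.1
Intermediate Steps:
V(t) = 5*t (V(t) = 4*t + t = 5*t)
4809 + V(√(-30 + 32)) = 4809 + 5*√(-30 + 32) = 4809 + 5*√2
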